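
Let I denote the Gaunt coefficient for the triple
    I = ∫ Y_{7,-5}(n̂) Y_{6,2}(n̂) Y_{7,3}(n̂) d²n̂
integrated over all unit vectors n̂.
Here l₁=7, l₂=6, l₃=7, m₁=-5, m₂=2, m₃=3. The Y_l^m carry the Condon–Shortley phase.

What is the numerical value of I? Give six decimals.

-0.112256

Rules hold: Σm=0, L=20 even, 1≤7≤13.
N = 15·13·15 = 2925
Δ = 6!·8!·6!/21! = 1/2444321880
Racah Σ t=0..6: t=0:+1/2612736000 t=1:−1/20736000 t=2:+1/1658880 t=3:−1/746496 t=4:+1/1658880 t=5:−1/20736000 t=6:+1/2612736000 = -1/4354560
⇒ 3j(7 6 7; 0 0 0)² = 1000/138567, sgn +1
Racah Σ t=4..6: t=4:+1/92897280 t=5:−1/21772800 t=6:+1/49766400 = -1/66355200
⇒ 3j(7 6 7; -5 2 3)² = 63/8398, sgn -1
4πI² = N·(3j₀)²·(3jₘ)² = 2362500/14919047
I = -1·√(0.158355/4π) = -0.11225623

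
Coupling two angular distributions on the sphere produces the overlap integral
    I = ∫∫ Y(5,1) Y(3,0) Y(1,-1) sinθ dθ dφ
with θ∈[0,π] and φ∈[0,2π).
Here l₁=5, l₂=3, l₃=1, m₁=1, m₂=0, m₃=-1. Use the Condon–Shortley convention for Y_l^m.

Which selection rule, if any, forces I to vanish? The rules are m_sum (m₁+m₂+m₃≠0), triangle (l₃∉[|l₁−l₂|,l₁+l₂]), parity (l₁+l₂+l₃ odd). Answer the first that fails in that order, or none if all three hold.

m₁+m₂+m₃ = 1 + 0 − 1 = 0  ✓
triangle: |5−3|=2 ≤ l₃=1 ≤ 5+3=8  ✗
parity: l₁+l₂+l₃ = 9 is odd

triangle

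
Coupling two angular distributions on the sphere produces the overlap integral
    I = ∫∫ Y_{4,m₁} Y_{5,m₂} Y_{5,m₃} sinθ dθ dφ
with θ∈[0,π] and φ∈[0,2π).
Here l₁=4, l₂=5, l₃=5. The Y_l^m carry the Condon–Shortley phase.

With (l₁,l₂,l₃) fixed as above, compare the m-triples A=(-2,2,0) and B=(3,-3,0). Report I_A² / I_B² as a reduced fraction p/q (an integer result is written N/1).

Same 4,5,5: normalisation and zero-m 3j drop out of the ratio.
A: Δ: 4! 4! 6! / 15! → 1/3153150; sum: t=2:+1/11520 t=3:−1/1728 t=4:+1/3456 = -7/34560; 3j²(4 5 5; -2 2 0) = Δ·Π!·Σ² = 7/858  (sign +1)
B: Δ: 4! 4! 6! / 15! → 1/3153150; sum: t=0:+1/6912 t=1:−1/17280 = 1/11520; 3j²(4 5 5; 3 -3 0) = Δ·Π!·Σ² = 2/143  (sign -1)
I_A²/I_B² = (7/858)/(2/143) = 7/12

7/12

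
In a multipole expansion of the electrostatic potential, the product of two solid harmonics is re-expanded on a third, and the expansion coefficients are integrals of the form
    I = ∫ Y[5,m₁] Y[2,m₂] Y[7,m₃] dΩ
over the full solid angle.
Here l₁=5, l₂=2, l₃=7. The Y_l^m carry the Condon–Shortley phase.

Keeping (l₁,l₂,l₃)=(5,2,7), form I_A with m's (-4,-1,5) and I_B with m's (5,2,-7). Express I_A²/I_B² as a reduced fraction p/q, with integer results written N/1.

l's match ⇒ only the (l;m) 3-j factors differ between A and B.
A: triangle coeff Δ(5,2,7) = 1/15015; Σ_t [0,0]: t=0:+1/2177280 = 1/2177280; (3j)²=8/273 [(5 2 7; -4 -1 5)], sign=+1
B: triangle coeff Δ(5,2,7) = 1/15015; Σ_t [0,0]: t=0:+1/87091200 = 1/87091200; (3j)²=1/15 [(5 2 7; 5 2 -7)], sign=+1
I_A²/I_B² = (8/273)/(1/15) = 40/91

40/91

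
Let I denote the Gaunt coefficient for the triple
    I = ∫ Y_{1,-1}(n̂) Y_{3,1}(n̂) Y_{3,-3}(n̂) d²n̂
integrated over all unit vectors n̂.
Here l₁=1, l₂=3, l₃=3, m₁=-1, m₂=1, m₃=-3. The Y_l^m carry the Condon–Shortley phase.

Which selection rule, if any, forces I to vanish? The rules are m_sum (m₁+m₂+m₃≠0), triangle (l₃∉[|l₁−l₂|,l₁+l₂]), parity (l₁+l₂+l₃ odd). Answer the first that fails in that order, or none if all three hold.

m_sum

azimuthal sum: -1 + 1 − 3 = -3  ✗
2 ≤ 3 ≤ 4 (triangle on l)
L = 1 + 3 + 3 = 7 (odd)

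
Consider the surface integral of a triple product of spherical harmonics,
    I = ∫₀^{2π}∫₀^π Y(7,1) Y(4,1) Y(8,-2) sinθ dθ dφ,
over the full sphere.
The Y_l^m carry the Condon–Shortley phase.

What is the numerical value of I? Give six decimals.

0.000000

Σlᵢ=19 odd — θ-integrand is odd under cosθ→−cosθ; I=0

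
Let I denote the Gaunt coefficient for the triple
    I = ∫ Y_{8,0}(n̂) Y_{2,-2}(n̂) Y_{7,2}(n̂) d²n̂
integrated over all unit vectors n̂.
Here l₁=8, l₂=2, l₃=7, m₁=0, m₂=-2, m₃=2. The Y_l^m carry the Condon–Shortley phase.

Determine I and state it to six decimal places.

l₁+l₂+l₃=17 is odd: 3j(l;000)=0 ⇒ I=0

0.000000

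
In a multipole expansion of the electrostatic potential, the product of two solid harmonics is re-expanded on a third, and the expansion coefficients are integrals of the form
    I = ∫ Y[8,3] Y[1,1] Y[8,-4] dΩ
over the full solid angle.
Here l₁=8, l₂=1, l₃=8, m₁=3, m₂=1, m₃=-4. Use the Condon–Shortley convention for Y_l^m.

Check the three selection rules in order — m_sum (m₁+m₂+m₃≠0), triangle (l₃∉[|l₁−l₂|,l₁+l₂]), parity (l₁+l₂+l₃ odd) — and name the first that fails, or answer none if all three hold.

m₁+m₂+m₃ = 3 + 1 − 4 = 0  ✓
triangle: |8−1|=7 ≤ l₃=8 ≤ 8+1=9  ✓
parity: l₁+l₂+l₃ = 17 is odd  ✗

parity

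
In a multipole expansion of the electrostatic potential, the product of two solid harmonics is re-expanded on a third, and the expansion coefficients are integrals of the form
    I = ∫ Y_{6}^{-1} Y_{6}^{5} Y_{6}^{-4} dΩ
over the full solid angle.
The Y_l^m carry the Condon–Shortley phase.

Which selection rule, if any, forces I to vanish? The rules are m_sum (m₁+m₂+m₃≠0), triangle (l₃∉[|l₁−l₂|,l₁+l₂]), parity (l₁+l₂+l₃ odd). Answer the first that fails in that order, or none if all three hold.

none

Σmᵢ = 0  ✓
l₃∈[|l₁−l₂|,l₁+l₂]=[0,12], have l₃=6  ✓
Σlᵢ = 18 ⇒ even  ✓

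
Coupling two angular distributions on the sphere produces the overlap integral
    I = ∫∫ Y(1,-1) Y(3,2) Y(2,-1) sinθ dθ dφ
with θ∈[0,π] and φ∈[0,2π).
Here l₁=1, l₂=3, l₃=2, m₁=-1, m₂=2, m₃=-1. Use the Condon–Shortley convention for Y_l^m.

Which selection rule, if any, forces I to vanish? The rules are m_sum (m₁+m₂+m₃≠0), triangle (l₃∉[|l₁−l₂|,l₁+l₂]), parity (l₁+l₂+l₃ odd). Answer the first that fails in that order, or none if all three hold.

m₁+m₂+m₃ = -1 + 2 − 1 = 0  ✓
triangle: |1−3|=2 ≤ l₃=2 ≤ 1+3=4  ✓
parity: l₁+l₂+l₃ = 6 is even  ✓

none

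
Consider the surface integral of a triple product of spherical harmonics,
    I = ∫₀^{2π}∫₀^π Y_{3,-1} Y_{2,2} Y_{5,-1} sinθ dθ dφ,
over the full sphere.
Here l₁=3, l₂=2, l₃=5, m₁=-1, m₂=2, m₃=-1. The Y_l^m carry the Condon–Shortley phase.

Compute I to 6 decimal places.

Rules hold: Σm=0, L=10 even, 1≤5≤5.
N = 7·5·11 = 385
Δ = 0!·6!·4!/11! = 1/2310
Racah Σ t=0..0: t=0:+1/144 = 1/144
⇒ 3j(3 2 5; 0 0 0)² = 10/231, sgn -1
Racah Σ t=0..0: t=0:+1/1152 = 1/1152
⇒ 3j(3 2 5; -1 2 -1)² = 1/154, sgn +1
4πI² = N·(3j₀)²·(3jₘ)² = 25/231
I = -1·√(0.108225/4π) = -0.09280237

-0.092802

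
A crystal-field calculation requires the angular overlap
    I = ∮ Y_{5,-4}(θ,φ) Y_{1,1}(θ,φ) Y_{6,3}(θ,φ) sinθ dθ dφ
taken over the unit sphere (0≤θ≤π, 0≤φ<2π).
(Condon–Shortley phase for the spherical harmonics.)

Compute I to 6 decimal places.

-0.070770

Rules hold: Σm=0, L=12 even, 4≤6≤6.
N = 11·3·13 = 429
Δ = 0!·10!·2!/13! = 1/858
Racah Σ t=0..0: t=0:+1/14400 = 1/14400
⇒ 3j(5 1 6; 0 0 0)² = 6/143, sgn +1
Racah Σ t=0..0: t=0:+1/725760 = 1/725760
⇒ 3j(5 1 6; -4 1 3)² = 1/286, sgn -1
4πI² = N·(3j₀)²·(3jₘ)² = 9/143
I = -1·√(0.0629371/4π) = -0.07076985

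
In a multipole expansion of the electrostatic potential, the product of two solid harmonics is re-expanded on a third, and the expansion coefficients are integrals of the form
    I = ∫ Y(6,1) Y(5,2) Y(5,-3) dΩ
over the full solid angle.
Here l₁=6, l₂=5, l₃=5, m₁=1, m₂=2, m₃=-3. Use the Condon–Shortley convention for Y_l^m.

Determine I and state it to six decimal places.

0.016235

Rules hold: Σm=0, L=16 even, 1≤5≤11.
N = 13·11·11 = 1573
Δ = 6!·6!·4!/17! = 1/28588560
Racah Σ t=1..5: t=1:−1/345600 t=2:+1/13824 t=3:−1/5184 t=4:+1/13824 t=5:−1/345600 = -7/129600
⇒ 3j(6 5 5; 0 0 0)² = 80/7293, sgn +1
Racah Σ t=3..5: t=3:−1/41472 t=4:+1/34560 t=5:−1/345600 = 1/518400
⇒ 3j(6 5 5; 1 2 -3)² = 7/36465, sgn +1
4πI² = N·(3j₀)²·(3jₘ)² = 112/33813
I = +1·√(0.00331234/4π) = 0.01623537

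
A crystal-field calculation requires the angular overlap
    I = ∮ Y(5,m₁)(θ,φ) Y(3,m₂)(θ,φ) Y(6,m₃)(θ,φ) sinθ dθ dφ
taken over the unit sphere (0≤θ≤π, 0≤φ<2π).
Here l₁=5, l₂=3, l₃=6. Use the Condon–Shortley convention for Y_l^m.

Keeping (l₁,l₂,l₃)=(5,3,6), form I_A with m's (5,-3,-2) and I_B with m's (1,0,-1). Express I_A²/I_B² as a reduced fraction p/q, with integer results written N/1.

3/35

Shared (l₁,l₂,l₃)=(5,3,6): N and (l;000)² cancel in I_A²/I_B².
A: Δ = 2!·8!·4!/15! = 1/675675; Racah Σ t=0..0: t=0:+1/1935360 = 1/1935360; ⇒ 3j(5 3 6; 5 -3 -2)² = 1/1001, sgn +1
B: Δ = 2!·8!·4!/15! = 1/675675; Racah Σ t=0..2: t=0:+1/6912 t=1:−1/2880 t=2:+1/17280 = -1/6912; ⇒ 3j(5 3 6; 1 0 -1)² = 5/429, sgn +1
I_A²/I_B² = (1/1001)/(5/429) = 3/35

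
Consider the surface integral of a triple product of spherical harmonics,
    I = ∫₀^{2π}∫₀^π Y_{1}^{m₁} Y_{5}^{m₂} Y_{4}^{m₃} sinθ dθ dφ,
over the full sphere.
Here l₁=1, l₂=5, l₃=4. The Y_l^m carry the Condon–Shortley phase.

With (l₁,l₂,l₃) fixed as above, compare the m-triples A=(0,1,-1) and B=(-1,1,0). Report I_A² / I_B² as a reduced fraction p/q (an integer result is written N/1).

8/5

Same 1,5,4: normalisation and zero-m 3j drop out of the ratio.
A: Δ: 2! 0! 8! / 11! → 1/495; sum: t=1:−1/720 = -1/720; 3j²(1 5 4; 0 1 -1) = Δ·Π!·Σ² = 8/165  (sign +1)
B: Δ: 2! 0! 8! / 11! → 1/495; sum: t=2:+1/1152 = 1/1152; 3j²(1 5 4; -1 1 0) = Δ·Π!·Σ² = 1/33  (sign +1)
I_A²/I_B² = (8/165)/(1/33) = 8/5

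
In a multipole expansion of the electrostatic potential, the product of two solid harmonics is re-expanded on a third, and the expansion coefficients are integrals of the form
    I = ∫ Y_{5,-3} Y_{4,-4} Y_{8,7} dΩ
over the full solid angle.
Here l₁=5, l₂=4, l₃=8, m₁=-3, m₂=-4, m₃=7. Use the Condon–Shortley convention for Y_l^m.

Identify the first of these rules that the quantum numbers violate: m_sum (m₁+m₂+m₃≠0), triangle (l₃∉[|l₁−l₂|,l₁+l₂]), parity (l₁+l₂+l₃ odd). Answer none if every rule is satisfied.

parity

Σmᵢ = 0  ✓
l₃∈[|l₁−l₂|,l₁+l₂]=[1,9], have l₃=8  ✓
Σlᵢ = 17 ⇒ odd  ✗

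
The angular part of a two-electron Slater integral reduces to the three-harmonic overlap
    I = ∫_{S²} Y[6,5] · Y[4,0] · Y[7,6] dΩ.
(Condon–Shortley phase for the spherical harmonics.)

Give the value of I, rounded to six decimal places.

Σmᵢ = 11 ≠ 0, so the φ-integral vanishes; I = 0

0.000000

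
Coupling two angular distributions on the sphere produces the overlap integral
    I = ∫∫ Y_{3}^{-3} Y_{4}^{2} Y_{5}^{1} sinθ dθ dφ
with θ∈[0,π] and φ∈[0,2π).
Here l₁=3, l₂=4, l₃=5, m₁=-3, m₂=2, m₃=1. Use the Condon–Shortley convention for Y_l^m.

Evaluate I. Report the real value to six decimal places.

Rules hold: Σm=0, L=12 even, 1≤5≤7.
N = 7·9·11 = 693
Δ = 2!·4!·6!/13! = 1/180180
Racah Σ t=0..2: t=0:+1/576 t=1:−1/144 t=2:+1/576 = -1/288
⇒ 3j(3 4 5; 0 0 0)² = 20/1001, sgn +1
Racah Σ t=2..2: t=2:+1/2304 = 1/2304
⇒ 3j(3 4 5; -3 2 1)² = 75/4004, sgn +1
4πI² = N·(3j₀)²·(3jₘ)² = 3375/13013
I = +1·√(0.259356/4π) = 0.14366244

0.143662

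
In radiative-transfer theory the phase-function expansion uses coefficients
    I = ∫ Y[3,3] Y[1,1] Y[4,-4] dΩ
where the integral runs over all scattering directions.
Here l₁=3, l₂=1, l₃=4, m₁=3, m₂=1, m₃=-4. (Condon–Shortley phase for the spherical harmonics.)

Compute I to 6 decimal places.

Rules hold: Σm=0, L=8 even, 2≤4≤4.
N = 7·3·9 = 189
Δ = 0!·6!·2!/9! = 1/252
Racah Σ t=0..0: t=0:+1/36 = 1/36
⇒ 3j(3 1 4; 0 0 0)² = 4/63, sgn +1
Racah Σ t=0..0: t=0:+1/1440 = 1/1440
⇒ 3j(3 1 4; 3 1 -4)² = 1/9, sgn +1
4πI² = N·(3j₀)²·(3jₘ)² = 4/3
I = +1·√(1.33333/4π) = 0.32573501

0.325735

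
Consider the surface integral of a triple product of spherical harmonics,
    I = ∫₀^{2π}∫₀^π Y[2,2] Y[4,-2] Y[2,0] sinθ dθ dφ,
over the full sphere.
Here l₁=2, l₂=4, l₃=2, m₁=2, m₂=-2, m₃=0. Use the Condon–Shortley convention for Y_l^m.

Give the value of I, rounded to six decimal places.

0.156078

Rules hold: Σm=0, L=8 even, 2≤2≤6.
N = 5·9·5 = 225
Δ = 4!·0!·4!/9! = 1/630
Racah Σ t=2..2: t=2:+1/16 = 1/16
⇒ 3j(2 4 2; 0 0 0)² = 2/35, sgn +1
Racah Σ t=0..0: t=0:+1/96 = 1/96
⇒ 3j(2 4 2; 2 -2 0)² = 1/42, sgn +1
4πI² = N·(3j₀)²·(3jₘ)² = 15/49
I = +1·√(0.306122/4π) = 0.15607835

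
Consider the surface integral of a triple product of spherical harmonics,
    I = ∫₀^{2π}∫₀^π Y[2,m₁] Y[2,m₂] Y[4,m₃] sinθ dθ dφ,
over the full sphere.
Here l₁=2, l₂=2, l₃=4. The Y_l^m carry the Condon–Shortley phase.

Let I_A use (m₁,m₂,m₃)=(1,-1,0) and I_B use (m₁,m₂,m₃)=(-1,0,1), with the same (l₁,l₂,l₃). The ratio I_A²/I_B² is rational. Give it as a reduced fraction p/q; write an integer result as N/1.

8/15

l's match ⇒ only the (l;m) 3-j factors differ between A and B.
A: triangle coeff Δ(2,2,4) = 1/630; Σ_t [0,0]: t=0:+1/36 = 1/36; (3j)²=8/315 [(2 2 4; 1 -1 0)], sign=+1
B: triangle coeff Δ(2,2,4) = 1/630; Σ_t [0,0]: t=0:+1/24 = 1/24; (3j)²=1/21 [(2 2 4; -1 0 1)], sign=-1
I_A²/I_B² = (8/315)/(1/21) = 8/15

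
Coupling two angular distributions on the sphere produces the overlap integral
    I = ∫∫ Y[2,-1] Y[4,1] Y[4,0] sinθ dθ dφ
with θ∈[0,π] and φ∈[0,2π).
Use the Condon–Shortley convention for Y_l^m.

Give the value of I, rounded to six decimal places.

m-sum 0 ✓  L=10 even ✓  2≤4≤6 ✓
Π(2lᵢ+1) = 5×9×9 = 405
triangle coeff Δ(2,4,4) = 1/13860
Σ_t [0,2]: t=0:+1/192 t=1:−1/36 t=2:+1/192 = -5/288
(3j)²=20/693 [(2 4 4; 0 0 0)], sign=-1
Σ_t [1,2]: t=1:−1/96 t=2:+1/72 = 1/288
(3j)²=1/462 [(2 4 4; -1 1 0)], sign=+1
⇒ 4πI² = 150/5929
I = (-1)√(150/5929/(4π)) = -0.04486937

-0.044869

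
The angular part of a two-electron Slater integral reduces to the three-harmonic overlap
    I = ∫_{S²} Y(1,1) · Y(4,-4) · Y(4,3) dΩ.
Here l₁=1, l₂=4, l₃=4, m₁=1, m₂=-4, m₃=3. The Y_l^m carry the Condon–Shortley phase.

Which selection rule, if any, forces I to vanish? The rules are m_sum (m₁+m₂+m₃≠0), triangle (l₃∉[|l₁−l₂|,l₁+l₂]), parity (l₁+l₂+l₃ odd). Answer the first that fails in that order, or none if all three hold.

Σmᵢ = 0  ✓
l₃∈[|l₁−l₂|,l₁+l₂]=[3,5], have l₃=4  ✓
Σlᵢ = 9 ⇒ odd  ✗

parity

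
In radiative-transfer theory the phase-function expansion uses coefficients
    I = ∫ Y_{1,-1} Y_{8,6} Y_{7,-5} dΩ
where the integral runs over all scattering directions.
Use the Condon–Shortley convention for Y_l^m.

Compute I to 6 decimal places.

Checks pass: Σm=0; 16 even; l₃=7∈[7,9].
(2·1+1)(2·8+1)(2·7+1) = 765
Δ: 2! 0! 14! / 17! → 1/2040
sum: t=1:−1/25401600 = -1/25401600
3j²(1 8 7; 0 0 0) = Δ·Π!·Σ² = 8/255  (sign +1)
sum: t=2:+1/1916006400 = 1/1916006400
3j²(1 8 7; -1 6 -5) = Δ·Π!·Σ² = 91/2040  (sign +1)
combine: 4πI² = 765·8/255·91/2040 = 91/85
take √, sign +1: I = 0.29188132

0.291881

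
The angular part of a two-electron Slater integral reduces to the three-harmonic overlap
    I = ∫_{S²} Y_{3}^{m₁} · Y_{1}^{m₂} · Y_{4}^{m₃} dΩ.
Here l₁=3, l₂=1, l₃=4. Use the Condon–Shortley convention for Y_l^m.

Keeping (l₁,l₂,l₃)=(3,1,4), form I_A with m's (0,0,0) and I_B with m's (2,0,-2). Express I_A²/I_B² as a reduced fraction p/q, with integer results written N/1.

4/3

Same 3,1,4: normalisation and zero-m 3j drop out of the ratio.
A: Δ: 0! 6! 2! / 9! → 1/252; sum: t=0:+1/36 = 1/36; 3j²(3 1 4; 0 0 0) = Δ·Π!·Σ² = 4/63  (sign +1)
B: Δ: 0! 6! 2! / 9! → 1/252; sum: t=0:+1/120 = 1/120; 3j²(3 1 4; 2 0 -2) = Δ·Π!·Σ² = 1/21  (sign +1)
I_A²/I_B² = (4/63)/(1/21) = 4/3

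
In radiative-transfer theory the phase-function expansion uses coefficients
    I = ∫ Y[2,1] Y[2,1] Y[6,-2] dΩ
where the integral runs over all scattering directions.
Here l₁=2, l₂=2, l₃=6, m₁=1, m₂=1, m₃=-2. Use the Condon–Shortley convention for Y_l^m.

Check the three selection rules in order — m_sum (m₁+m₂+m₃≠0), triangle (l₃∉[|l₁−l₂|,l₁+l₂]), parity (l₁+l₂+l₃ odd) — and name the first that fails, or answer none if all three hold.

m₁+m₂+m₃ = 1 + 1 − 2 = 0  ✓
triangle: |2−2|=0 ≤ l₃=6 ≤ 2+2=4  ✗
parity: l₁+l₂+l₃ = 10 is even

triangle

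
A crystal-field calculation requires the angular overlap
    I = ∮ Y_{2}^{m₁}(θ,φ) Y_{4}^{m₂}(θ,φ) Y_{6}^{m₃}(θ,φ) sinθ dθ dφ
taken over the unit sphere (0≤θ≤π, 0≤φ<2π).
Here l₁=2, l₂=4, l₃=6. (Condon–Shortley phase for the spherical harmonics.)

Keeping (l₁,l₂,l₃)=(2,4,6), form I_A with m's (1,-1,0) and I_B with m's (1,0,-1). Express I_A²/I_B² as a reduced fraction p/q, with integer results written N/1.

Shared (l₁,l₂,l₃)=(2,4,6): N and (l;000)² cancel in I_A²/I_B².
A: Δ = 0!·4!·8!/13! = 1/6435; Racah Σ t=0..0: t=0:+1/4320 = 1/4320; ⇒ 3j(2 4 6; 1 -1 0)² = 8/429, sgn +1
B: Δ = 0!·4!·8!/13! = 1/6435; Racah Σ t=0..0: t=0:+1/3456 = 1/3456; ⇒ 3j(2 4 6; 1 0 -1)² = 35/1287, sgn -1
I_A²/I_B² = (8/429)/(35/1287) = 24/35

24/35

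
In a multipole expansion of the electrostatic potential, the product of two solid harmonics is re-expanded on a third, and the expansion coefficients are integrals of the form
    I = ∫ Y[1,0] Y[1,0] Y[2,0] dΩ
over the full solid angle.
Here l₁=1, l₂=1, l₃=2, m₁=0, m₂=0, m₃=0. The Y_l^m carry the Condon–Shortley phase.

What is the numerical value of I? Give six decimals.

Rules hold: Σm=0, L=4 even, 0≤2≤2.
N = 3·3·5 = 45
Δ = 0!·2!·2!/5! = 1/30
Racah Σ t=0..0: t=0:+1/1 = 1/1
⇒ 3j(1 1 2; 0 0 0)² = 2/15, sgn +1
(m-triple is (0,0,0) — same symbol as above.)
4πI² = N·(3j₀)²·(3jₘ)² = 4/5
I = +1·√(0.8/4π) = 0.25231325

0.252313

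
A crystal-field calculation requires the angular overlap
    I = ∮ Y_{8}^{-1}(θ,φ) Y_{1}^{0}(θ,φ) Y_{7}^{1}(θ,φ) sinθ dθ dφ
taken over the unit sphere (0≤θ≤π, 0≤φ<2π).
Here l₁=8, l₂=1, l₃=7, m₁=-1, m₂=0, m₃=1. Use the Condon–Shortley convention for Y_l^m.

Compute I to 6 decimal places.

Checks pass: Σm=0; 16 even; l₃=7∈[7,9].
(2·8+1)(2·1+1)(2·7+1) = 765
Δ: 2! 14! 0! / 17! → 1/2040
sum: t=1:−1/25401600 = -1/25401600
3j²(8 1 7; 0 0 0) = Δ·Π!·Σ² = 8/255  (sign +1)
sum: t=1:−1/29030400 = -1/29030400
3j²(8 1 7; -1 0 1) = Δ·Π!·Σ² = 21/680  (sign -1)
combine: 4πI² = 765·8/255·21/680 = 63/85
take √, sign -1: I = -0.24285994

-0.242860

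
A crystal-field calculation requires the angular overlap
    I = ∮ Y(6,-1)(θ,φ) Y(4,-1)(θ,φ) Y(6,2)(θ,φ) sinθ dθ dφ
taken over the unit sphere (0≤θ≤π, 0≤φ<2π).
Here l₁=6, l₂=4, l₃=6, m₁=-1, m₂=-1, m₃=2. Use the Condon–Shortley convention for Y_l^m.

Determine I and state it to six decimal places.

Rules hold: Σm=0, L=16 even, 2≤6≤10.
N = 13·9·13 = 1521
Δ = 4!·8!·4!/17! = 1/15315300
Racah Σ t=0..4: t=0:+1/829440 t=1:−1/25920 t=2:+1/9216 t=3:−1/25920 t=4:+1/829440 = 7/207360
⇒ 3j(6 4 6; 0 0 0)² = 28/2431, sgn +1
Racah Σ t=0..3: t=0:+1/725760 t=1:−1/34560 t=2:+1/17280 t=3:−1/82944 = 53/2903040
⇒ 3j(6 4 6; -1 -1 2)² = 2809/306306, sgn +1
4πI² = N·(3j₀)²·(3jₘ)² = 5618/34969
I = +1·√(0.160657/4π) = 0.11306920

0.113069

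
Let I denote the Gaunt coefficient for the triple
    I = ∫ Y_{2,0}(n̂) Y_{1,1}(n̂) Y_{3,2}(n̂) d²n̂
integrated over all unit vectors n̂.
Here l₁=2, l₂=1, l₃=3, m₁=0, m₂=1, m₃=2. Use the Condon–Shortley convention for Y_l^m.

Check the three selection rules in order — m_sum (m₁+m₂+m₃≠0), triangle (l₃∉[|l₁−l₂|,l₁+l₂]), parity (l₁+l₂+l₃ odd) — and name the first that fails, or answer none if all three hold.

m_sum

m₁+m₂+m₃ = 0 + 1 + 2 = 3  ✗
triangle: |2−1|=1 ≤ l₃=3 ≤ 2+1=3
parity: l₁+l₂+l₃ = 6 is even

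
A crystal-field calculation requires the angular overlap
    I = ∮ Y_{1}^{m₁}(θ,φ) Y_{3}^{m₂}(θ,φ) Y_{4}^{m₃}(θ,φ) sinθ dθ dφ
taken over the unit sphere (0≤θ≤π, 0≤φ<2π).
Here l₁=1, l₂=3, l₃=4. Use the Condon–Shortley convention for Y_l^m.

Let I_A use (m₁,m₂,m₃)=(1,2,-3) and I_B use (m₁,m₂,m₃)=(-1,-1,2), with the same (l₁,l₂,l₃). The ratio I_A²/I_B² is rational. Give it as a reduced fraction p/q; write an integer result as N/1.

7/5

Shared (l₁,l₂,l₃)=(1,3,4): N and (l;000)² cancel in I_A²/I_B².
A: Δ = 0!·2!·6!/9! = 1/252; Racah Σ t=0..0: t=0:+1/240 = 1/240; ⇒ 3j(1 3 4; 1 2 -3)² = 1/12, sgn -1
B: Δ = 0!·2!·6!/9! = 1/252; Racah Σ t=0..0: t=0:+1/96 = 1/96; ⇒ 3j(1 3 4; -1 -1 2)² = 5/84, sgn +1
I_A²/I_B² = (1/12)/(5/84) = 7/5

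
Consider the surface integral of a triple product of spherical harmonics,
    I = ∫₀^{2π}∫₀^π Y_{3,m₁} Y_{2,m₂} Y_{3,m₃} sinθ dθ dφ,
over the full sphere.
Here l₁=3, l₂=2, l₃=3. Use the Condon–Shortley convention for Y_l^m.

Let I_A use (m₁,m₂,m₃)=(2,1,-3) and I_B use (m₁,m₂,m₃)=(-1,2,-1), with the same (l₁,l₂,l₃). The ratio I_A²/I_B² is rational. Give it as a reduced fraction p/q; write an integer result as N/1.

25/24

l's match ⇒ only the (l;m) 3-j factors differ between A and B.
A: triangle coeff Δ(3,2,3) = 1/3780; Σ_t [1,1]: t=1:−1/48 = -1/48; (3j)²=5/84 [(3 2 3; 2 1 -3)], sign=-1
B: triangle coeff Δ(3,2,3) = 1/3780; Σ_t [2,2]: t=2:+1/16 = 1/16; (3j)²=2/35 [(3 2 3; -1 2 -1)], sign=+1
I_A²/I_B² = (5/84)/(2/35) = 25/24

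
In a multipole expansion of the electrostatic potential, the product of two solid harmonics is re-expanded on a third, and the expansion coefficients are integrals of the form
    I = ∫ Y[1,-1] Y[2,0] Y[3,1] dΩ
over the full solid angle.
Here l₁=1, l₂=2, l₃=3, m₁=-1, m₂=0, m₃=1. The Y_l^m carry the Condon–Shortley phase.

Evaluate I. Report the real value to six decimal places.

-0.202301

Rules hold: Σm=0, L=6 even, 1≤3≤3.
N = 3·5·7 = 105
Δ = 0!·2!·4!/7! = 1/105
Racah Σ t=0..0: t=0:+1/4 = 1/4
⇒ 3j(1 2 3; 0 0 0)² = 3/35, sgn -1
Racah Σ t=0..0: t=0:+1/8 = 1/8
⇒ 3j(1 2 3; -1 0 1)² = 2/35, sgn +1
4πI² = N·(3j₀)²·(3jₘ)² = 18/35
I = -1·√(0.514286/4π) = -0.20230066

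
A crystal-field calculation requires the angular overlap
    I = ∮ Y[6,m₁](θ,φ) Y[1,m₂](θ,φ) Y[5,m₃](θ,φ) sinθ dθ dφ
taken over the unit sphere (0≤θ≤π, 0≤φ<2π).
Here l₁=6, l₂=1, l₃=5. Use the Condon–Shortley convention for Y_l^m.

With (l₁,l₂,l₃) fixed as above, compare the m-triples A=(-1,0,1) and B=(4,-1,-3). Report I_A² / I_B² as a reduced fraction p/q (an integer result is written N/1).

7/9

Same 6,1,5: normalisation and zero-m 3j drop out of the ratio.
A: Δ: 2! 10! 0! / 13! → 1/858; sum: t=1:−1/17280 = -1/17280; 3j²(6 1 5; -1 0 1) = Δ·Π!·Σ² = 35/858  (sign -1)
B: Δ: 2! 10! 0! / 13! → 1/858; sum: t=0:+1/161280 = 1/161280; 3j²(6 1 5; 4 -1 -3) = Δ·Π!·Σ² = 15/286  (sign +1)
I_A²/I_B² = (35/858)/(15/286) = 7/9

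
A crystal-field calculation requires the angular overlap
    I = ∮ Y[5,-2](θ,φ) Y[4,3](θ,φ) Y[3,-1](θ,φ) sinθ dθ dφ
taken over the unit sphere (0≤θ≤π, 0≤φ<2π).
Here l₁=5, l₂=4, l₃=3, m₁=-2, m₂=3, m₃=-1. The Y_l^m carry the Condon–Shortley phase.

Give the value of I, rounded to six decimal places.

Checks pass: Σm=0; 12 even; l₃=3∈[1,9].
(2·5+1)(2·4+1)(2·3+1) = 693
Δ: 6! 4! 2! / 13! → 1/180180
sum: t=2:+1/576 t=3:−1/144 t=4:+1/576 = -1/288
3j²(5 4 3; 0 0 0) = Δ·Π!·Σ² = 20/1001  (sign +1)
sum: t=5:−1/960 t=6:+1/4320 = -7/8640
3j²(5 4 3; -2 3 -1) = Δ·Π!·Σ² = 343/12870  (sign -1)
combine: 4πI² = 693·20/1001·343/12870 = 686/1859
take √, sign -1: I = -0.17136315

-0.171363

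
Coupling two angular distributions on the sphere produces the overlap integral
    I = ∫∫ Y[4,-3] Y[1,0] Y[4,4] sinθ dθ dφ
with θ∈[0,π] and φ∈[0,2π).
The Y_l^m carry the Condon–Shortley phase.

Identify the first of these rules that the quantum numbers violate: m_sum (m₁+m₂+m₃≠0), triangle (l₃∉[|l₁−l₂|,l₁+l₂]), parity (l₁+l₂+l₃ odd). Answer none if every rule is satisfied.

azimuthal sum: -3 + 0 + 4 = 1  ✗
3 ≤ 4 ≤ 5 (triangle on l)
L = 4 + 1 + 4 = 9 (odd)

m_sum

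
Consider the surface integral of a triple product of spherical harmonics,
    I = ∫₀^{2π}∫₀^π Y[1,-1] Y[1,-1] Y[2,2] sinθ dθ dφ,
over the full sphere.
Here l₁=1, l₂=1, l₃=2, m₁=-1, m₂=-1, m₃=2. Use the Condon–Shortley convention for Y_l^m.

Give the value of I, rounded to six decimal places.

Checks pass: Σm=0; 4 even; l₃=2∈[0,2].
(2·1+1)(2·1+1)(2·2+1) = 45
Δ: 0! 2! 2! / 5! → 1/30
sum: t=0:+1/1 = 1/1
3j²(1 1 2; 0 0 0) = Δ·Π!·Σ² = 2/15  (sign +1)
sum: t=0:+1/4 = 1/4
3j²(1 1 2; -1 -1 2) = Δ·Π!·Σ² = 1/5  (sign +1)
combine: 4πI² = 45·2/15·1/5 = 6/5
take √, sign +1: I = 0.30901936

0.309019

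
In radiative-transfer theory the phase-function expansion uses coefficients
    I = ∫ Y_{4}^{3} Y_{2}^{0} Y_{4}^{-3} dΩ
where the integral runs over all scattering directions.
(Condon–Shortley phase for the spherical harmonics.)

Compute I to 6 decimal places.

0.057344

m-sum 0 ✓  L=10 even ✓  2≤4≤6 ✓
Π(2lᵢ+1) = 9×5×9 = 405
triangle coeff Δ(4,2,4) = 1/13860
Σ_t [0,2]: t=0:+1/192 t=1:−1/36 t=2:+1/192 = -5/288
(3j)²=20/693 [(4 2 4; 0 0 0)], sign=-1
Σ_t [0,1]: t=0:+1/480 t=1:−1/720 = 1/1440
(3j)²=7/1980 [(4 2 4; 3 0 -3)], sign=-1
⇒ 4πI² = 5/121
I = (+1)√(5/121/(4π)) = 0.05734392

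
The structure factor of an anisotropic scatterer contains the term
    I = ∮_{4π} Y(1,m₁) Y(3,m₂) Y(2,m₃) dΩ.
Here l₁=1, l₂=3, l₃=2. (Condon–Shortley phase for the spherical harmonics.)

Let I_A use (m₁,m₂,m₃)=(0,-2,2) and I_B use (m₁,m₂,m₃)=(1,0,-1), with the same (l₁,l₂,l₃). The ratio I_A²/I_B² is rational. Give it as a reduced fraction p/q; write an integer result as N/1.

5/3

Shared (l₁,l₂,l₃)=(1,3,2): N and (l;000)² cancel in I_A²/I_B².
A: Δ = 2!·0!·4!/7! = 1/105; Racah Σ t=1..1: t=1:−1/24 = -1/24; ⇒ 3j(1 3 2; 0 -2 2)² = 1/21, sgn -1
B: Δ = 2!·0!·4!/7! = 1/105; Racah Σ t=0..0: t=0:+1/12 = 1/12; ⇒ 3j(1 3 2; 1 0 -1)² = 1/35, sgn -1
I_A²/I_B² = (1/21)/(1/35) = 5/3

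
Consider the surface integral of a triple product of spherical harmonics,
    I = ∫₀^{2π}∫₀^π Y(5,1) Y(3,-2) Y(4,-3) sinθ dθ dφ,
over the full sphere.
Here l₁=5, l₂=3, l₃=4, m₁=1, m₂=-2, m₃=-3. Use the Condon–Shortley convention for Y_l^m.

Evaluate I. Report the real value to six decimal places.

0.000000

Σmᵢ = -4 ≠ 0, so the φ-integral vanishes; I = 0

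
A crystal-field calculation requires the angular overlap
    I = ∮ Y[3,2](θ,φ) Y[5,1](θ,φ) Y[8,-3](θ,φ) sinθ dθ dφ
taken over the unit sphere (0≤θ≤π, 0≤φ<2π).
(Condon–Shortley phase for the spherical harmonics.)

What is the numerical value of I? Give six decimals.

Checks pass: Σm=0; 16 even; l₃=8∈[2,8].
(2·3+1)(2·5+1)(2·8+1) = 1309
Δ: 0! 6! 10! / 17! → 1/136136
sum: t=0:+1/518400 = 1/518400
3j²(3 5 8; 0 0 0) = Δ·Π!·Σ² = 56/2431  (sign +1)
sum: t=0:+1/2073600 = 1/2073600
3j²(3 5 8; 2 1 -3) = Δ·Π!·Σ² = 15/884  (sign -1)
combine: 4πI² = 1309·56/2431·15/884 = 1470/2873
take √, sign -1: I = -0.20178363

-0.201784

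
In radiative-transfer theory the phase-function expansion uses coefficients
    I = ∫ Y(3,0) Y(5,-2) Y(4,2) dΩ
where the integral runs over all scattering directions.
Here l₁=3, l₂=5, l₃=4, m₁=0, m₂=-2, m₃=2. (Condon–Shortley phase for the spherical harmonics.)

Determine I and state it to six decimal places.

0.022664

Checks pass: Σm=0; 12 even; l₃=4∈[2,8].
(2·3+1)(2·5+1)(2·4+1) = 693
Δ: 4! 2! 6! / 13! → 1/180180
sum: t=1:−1/576 t=2:+1/144 t=3:−1/576 = 1/288
3j²(3 5 4; 0 0 0) = Δ·Π!·Σ² = 20/1001  (sign +1)
sum: t=1:−1/576 t=2:+1/480 t=3:−1/8640 = 1/4320
3j²(3 5 4; 0 -2 2) = Δ·Π!·Σ² = 1/2145  (sign +1)
combine: 4πI² = 693·20/1001·1/2145 = 12/1859
take √, sign +1: I = 0.02266449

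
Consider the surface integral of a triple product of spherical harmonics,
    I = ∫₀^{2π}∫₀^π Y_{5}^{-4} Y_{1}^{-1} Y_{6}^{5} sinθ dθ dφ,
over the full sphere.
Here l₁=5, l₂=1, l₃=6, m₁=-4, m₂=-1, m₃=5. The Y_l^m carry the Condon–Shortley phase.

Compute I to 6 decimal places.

Rules hold: Σm=0, L=12 even, 4≤6≤6.
N = 11·3·13 = 429
Δ = 0!·10!·2!/13! = 1/858
Racah Σ t=0..0: t=0:+1/14400 = 1/14400
⇒ 3j(5 1 6; 0 0 0)² = 6/143, sgn +1
Racah Σ t=0..0: t=0:+1/725760 = 1/725760
⇒ 3j(5 1 6; -4 -1 5)² = 5/78, sgn -1
4πI² = N·(3j₀)²·(3jₘ)² = 15/13
I = -1·√(1.15385/4π) = -0.30301841

-0.303018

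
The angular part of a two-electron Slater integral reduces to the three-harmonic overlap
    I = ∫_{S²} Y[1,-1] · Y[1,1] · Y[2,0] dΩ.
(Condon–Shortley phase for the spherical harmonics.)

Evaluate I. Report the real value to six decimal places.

Rules hold: Σm=0, L=4 even, 0≤2≤2.
N = 3·3·5 = 45
Δ = 0!·2!·2!/5! = 1/30
Racah Σ t=0..0: t=0:+1/1 = 1/1
⇒ 3j(1 1 2; 0 0 0)² = 2/15, sgn +1
Racah Σ t=0..0: t=0:+1/4 = 1/4
⇒ 3j(1 1 2; -1 1 0)² = 1/30, sgn +1
4πI² = N·(3j₀)²·(3jₘ)² = 1/5
I = +1·√(0.2/4π) = 0.12615663

0.126157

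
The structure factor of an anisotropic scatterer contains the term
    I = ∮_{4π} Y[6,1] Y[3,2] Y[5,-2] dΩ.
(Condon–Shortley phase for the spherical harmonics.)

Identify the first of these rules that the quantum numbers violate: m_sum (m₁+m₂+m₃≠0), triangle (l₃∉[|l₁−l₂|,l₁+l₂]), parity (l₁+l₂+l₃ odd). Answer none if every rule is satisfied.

Σmᵢ = 1  ✗
l₃∈[|l₁−l₂|,l₁+l₂]=[3,9], have l₃=5
Σlᵢ = 14 ⇒ even

m_sum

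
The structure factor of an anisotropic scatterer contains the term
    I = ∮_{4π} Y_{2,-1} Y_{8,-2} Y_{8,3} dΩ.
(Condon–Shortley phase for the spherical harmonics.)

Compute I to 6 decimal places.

Checks pass: Σm=0; 18 even; l₃=8∈[6,10].
(2·2+1)(2·8+1)(2·8+1) = 1445
Δ: 2! 2! 14! / 19! → 1/348840
sum: t=0:+1/116121600 t=1:−1/25401600 t=2:+1/116121600 = -1/45158400
3j²(2 8 8; 0 0 0) = Δ·Π!·Σ² = 24/1615  (sign -1)
sum: t=1:−1/87091200 t=2:+1/174182400 = -1/174182400
3j²(2 8 8; -1 -2 3) = Δ·Π!·Σ² = 55/7752  (sign +1)
combine: 4πI² = 1445·24/1615·55/7752 = 55/361
take √, sign -1: I = -0.11010900

-0.110109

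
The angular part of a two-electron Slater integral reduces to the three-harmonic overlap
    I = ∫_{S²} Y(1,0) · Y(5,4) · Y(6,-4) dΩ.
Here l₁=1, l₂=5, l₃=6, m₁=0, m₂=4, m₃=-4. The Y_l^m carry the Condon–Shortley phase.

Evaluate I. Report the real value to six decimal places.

Checks pass: Σm=0; 12 even; l₃=6∈[4,6].
(2·1+1)(2·5+1)(2·6+1) = 429
Δ: 0! 2! 10! / 13! → 1/858
sum: t=0:+1/14400 = 1/14400
3j²(1 5 6; 0 0 0) = Δ·Π!·Σ² = 6/143  (sign +1)
sum: t=0:+1/362880 = 1/362880
3j²(1 5 6; 0 4 -4) = Δ·Π!·Σ² = 10/429  (sign +1)
combine: 4πI² = 429·6/143·10/429 = 60/143
take √, sign +1: I = 0.18272698

0.182727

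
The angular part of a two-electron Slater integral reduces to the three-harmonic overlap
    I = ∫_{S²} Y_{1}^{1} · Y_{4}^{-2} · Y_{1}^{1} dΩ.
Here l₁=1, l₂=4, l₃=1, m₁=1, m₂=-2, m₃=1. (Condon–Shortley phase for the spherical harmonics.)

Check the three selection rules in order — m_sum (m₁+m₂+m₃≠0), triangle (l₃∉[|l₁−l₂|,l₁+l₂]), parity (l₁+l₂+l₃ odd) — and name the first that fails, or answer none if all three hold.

triangle

m₁+m₂+m₃ = 1 − 2 + 1 = 0  ✓
triangle: |1−4|=3 ≤ l₃=1 ≤ 1+4=5  ✗
parity: l₁+l₂+l₃ = 6 is even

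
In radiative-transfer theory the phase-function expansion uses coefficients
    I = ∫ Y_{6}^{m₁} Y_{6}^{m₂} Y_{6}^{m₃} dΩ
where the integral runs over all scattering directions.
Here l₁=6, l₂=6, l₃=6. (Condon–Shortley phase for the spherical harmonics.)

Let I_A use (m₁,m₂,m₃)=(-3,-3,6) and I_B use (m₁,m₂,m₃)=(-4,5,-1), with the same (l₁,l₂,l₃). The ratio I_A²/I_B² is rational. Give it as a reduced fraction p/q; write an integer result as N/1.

16/9

Shared (l₁,l₂,l₃)=(6,6,6): N and (l;000)² cancel in I_A²/I_B².
A: Δ = 6!·6!·6!/19! = 1/325909584; Racah Σ t=3..3: t=3:−1/18662400 = -1/18662400; ⇒ 3j(6 6 6; -3 -3 6)² = 84/4199, sgn -1
B: Δ = 6!·6!·6!/19! = 1/325909584; Racah Σ t=5..6: t=5:−1/10368000 t=6:+1/4147200 = 1/6912000; ⇒ 3j(6 6 6; -4 5 -1)² = 189/16796, sgn -1
I_A²/I_B² = (84/4199)/(189/16796) = 16/9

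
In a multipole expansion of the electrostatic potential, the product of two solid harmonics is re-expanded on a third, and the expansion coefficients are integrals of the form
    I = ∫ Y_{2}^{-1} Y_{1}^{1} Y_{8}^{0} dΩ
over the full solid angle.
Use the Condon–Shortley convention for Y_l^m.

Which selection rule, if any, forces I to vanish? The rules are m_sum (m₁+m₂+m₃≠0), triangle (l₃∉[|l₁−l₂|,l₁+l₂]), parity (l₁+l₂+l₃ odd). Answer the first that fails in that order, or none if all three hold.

triangle

Σmᵢ = 0  ✓
l₃∈[|l₁−l₂|,l₁+l₂]=[1,3], have l₃=8  ✗
Σlᵢ = 11 ⇒ odd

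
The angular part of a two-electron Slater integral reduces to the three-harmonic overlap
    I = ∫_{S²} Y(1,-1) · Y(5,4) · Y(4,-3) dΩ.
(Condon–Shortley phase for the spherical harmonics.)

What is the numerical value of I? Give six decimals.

0.294638

Checks pass: Σm=0; 10 even; l₃=4∈[4,6].
(2·1+1)(2·5+1)(2·4+1) = 297
Δ: 2! 0! 8! / 11! → 1/495
sum: t=1:−1/576 = -1/576
3j²(1 5 4; 0 0 0) = Δ·Π!·Σ² = 5/99  (sign -1)
sum: t=2:+1/10080 = 1/10080
3j²(1 5 4; -1 4 -3) = Δ·Π!·Σ² = 4/55  (sign -1)
combine: 4πI² = 297·5/99·4/55 = 12/11
take √, sign +1: I = 0.29463840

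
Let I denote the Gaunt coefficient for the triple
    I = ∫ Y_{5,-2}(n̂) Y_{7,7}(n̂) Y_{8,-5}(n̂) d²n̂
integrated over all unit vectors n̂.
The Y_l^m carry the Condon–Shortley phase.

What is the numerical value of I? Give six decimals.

Checks pass: Σm=0; 20 even; l₃=8∈[2,12].
(2·5+1)(2·7+1)(2·8+1) = 2805
Δ: 4! 6! 10! / 21! → 1/814773960
sum: t=0:+1/87091200 t=1:−1/4976640 t=2:+1/2073600 t=3:−1/4976640 t=4:+1/87091200 = 1/9676800
3j²(5 7 8; 0 0 0) = Δ·Π!·Σ² = 360/46189  (sign +1)
sum: t=4:+1/3135283200 = 1/3135283200
3j²(5 7 8; -2 7 -5) = Δ·Π!·Σ² = 143/11628  (sign -1)
combine: 4πI² = 2805·360/46189·143/11628 = 1650/6137
take √, sign -1: I = -0.14627125

-0.146271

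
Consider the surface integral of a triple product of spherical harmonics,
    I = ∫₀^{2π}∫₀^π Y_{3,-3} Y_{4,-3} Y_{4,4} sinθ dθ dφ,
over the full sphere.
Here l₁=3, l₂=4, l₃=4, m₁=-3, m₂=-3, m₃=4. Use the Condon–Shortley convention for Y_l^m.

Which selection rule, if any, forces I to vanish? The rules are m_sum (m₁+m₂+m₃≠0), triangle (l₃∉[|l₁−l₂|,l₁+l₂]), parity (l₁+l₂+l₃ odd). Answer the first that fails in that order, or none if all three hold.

m_sum

m₁+m₂+m₃ = -3 − 3 + 4 = -2  ✗
triangle: |3−4|=1 ≤ l₃=4 ≤ 3+4=7
parity: l₁+l₂+l₃ = 11 is odd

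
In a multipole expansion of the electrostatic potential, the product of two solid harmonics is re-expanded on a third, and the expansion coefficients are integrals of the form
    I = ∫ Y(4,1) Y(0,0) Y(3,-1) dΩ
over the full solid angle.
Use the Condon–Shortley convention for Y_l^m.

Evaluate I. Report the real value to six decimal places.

0.000000

triangle: need 4≤l₃≤4, have 3; I=0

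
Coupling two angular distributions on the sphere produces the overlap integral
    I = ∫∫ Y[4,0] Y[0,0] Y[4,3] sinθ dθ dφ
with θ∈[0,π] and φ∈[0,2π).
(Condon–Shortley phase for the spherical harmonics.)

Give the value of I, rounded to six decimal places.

0.000000

0 + 0 + 3 = 3 ≠ 0: azimuthal integral kills it; I = 0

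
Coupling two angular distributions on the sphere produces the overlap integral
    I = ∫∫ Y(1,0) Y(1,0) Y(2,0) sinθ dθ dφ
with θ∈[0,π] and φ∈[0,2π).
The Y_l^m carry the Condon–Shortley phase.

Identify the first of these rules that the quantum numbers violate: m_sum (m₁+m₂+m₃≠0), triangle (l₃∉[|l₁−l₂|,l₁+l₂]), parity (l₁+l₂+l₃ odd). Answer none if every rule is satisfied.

m₁+m₂+m₃ = 0 + 0 + 0 = 0  ✓
triangle: |1−1|=0 ≤ l₃=2 ≤ 1+1=2  ✓
parity: l₁+l₂+l₃ = 4 is even  ✓

none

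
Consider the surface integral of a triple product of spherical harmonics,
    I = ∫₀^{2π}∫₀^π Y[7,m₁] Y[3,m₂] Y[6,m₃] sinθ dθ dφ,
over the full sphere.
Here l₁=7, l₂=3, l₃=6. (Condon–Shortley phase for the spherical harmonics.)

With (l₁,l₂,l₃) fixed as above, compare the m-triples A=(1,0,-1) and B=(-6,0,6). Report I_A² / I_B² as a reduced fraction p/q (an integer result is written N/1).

1849/4719

Shared (l₁,l₂,l₃)=(7,3,6): N and (l;000)² cancel in I_A²/I_B².
A: Δ = 4!·10!·2!/17! = 1/2042040; Racah Σ t=1..3: t=1:−1/172800 t=2:+1/69120 t=3:−1/362880 = 43/7257600; ⇒ 3j(7 3 6; 1 0 -1)² = 1849/170170, sgn -1
B: Δ = 4!·10!·2!/17! = 1/2042040; Racah Σ t=3..3: t=3:−1/43545600 = -1/43545600; ⇒ 3j(7 3 6; -6 0 6)² = 33/1190, sgn -1
I_A²/I_B² = (1849/170170)/(33/1190) = 1849/4719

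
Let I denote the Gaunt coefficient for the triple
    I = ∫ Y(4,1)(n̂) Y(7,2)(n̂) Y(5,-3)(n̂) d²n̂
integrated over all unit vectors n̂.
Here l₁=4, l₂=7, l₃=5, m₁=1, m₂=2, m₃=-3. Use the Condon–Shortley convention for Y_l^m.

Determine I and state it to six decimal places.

Rules hold: Σm=0, L=16 even, 3≤5≤11.
N = 9·15·11 = 1485
Δ = 6!·2!·8!/17! = 1/6126120
Racah Σ t=2..4: t=2:+1/69120 t=3:−1/20736 t=4:+1/69120 = -1/51840
⇒ 3j(4 7 5; 0 0 0)² = 280/21879, sgn +1
Racah Σ t=1..3: t=1:−1/9676800 t=2:+1/241920 t=3:−1/103680 = -163/29030400
⇒ 3j(4 7 5; 1 2 -3)² = 26569/2042040, sgn -1
4πI² = N·(3j₀)²·(3jₘ)² = 132845/537251
I = -1·√(0.247268/4π) = -0.14027461

-0.140275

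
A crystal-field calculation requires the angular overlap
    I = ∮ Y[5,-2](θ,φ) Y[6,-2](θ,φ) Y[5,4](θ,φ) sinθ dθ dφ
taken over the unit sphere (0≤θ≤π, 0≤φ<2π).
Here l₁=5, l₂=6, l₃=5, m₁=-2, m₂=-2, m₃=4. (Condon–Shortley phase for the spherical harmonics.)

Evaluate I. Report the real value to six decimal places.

0.108910

Rules hold: Σm=0, L=16 even, 1≤5≤11.
N = 11·13·11 = 1573
Δ = 6!·4!·6!/17! = 1/28588560
Racah Σ t=1..5: t=1:−1/345600 t=2:+1/13824 t=3:−1/5184 t=4:+1/13824 t=5:−1/345600 = -7/129600
⇒ 3j(5 6 5; 0 0 0)² = 80/7293, sgn +1
Racah Σ t=3..4: t=3:−1/103680 t=4:+1/207360 = -1/207360
⇒ 3j(5 6 5; -2 -2 4)² = 21/2431, sgn +1
4πI² = N·(3j₀)²·(3jₘ)² = 560/3757
I = +1·√(0.149055/4π) = 0.10891018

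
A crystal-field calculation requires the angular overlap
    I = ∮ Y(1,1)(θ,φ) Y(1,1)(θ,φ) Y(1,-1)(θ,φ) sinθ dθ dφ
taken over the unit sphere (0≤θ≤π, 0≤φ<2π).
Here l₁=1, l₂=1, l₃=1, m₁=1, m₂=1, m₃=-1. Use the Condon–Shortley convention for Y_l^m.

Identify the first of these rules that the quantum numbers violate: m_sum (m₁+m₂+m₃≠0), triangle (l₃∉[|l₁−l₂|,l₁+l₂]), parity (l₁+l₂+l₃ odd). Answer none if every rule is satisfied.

m_sum

m₁+m₂+m₃ = 1 + 1 − 1 = 1  ✗
triangle: |1−1|=0 ≤ l₃=1 ≤ 1+1=2
parity: l₁+l₂+l₃ = 3 is odd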